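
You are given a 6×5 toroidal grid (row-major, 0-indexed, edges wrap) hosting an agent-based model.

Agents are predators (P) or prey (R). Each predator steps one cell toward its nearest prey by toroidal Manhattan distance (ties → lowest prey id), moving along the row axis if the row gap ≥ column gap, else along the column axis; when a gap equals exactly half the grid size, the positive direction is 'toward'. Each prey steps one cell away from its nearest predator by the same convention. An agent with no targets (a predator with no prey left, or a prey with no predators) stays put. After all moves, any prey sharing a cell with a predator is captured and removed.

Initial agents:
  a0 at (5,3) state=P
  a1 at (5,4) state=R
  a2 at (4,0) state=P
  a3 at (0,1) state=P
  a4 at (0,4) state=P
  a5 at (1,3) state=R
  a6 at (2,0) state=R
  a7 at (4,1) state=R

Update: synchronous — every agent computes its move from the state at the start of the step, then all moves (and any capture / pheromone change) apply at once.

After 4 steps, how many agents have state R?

t=1: a0@(5,4):P a1@(5,0):R a2@(4,1):P a3@(5,1):P a4@(5,4):P a5@(2,3):R a6@(1,0):R a7@(4,2):R
t=2: a0@(5,0):P a1@(5,1):R a2@(4,2):P a3@(5,0):P a4@(5,0):P a5@(1,3):R a6@(2,0):R a7@(4,3):R
t=3: a0@(5,1):P a1@(5,2):R a2@(4,3):P a3@(5,1):P a4@(5,1):P a5@(2,3):R a6@(1,0):R a7@(4,4):R
t=4: a0@(5,2):P a1@(5,3):R a2@(4,4):P a3@(5,2):P a4@(5,2):P a5@(1,3):R a6@(2,0):R a7@(4,0):R

4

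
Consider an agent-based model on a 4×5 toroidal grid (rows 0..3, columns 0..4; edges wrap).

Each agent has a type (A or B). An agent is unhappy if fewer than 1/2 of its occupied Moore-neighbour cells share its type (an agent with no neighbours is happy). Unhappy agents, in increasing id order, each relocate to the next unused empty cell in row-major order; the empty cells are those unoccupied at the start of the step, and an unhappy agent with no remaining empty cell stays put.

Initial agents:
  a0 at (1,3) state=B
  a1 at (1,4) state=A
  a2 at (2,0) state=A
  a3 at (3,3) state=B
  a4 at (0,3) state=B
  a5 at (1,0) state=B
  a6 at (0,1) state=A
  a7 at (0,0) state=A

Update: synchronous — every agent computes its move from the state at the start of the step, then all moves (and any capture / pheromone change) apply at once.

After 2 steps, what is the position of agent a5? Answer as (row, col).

(0, 4)

t=1: a0@(1,3):B a1@(0,2):A a2@(2,0):A a3@(3,3):B a4@(0,3):B a5@(0,4):B a6@(0,1):A a7@(0,0):A
t=2: a0@(1,3):B a1@(1,0):A a2@(2,0):A a3@(3,3):B a4@(0,3):B a5@(0,4):B a6@(0,1):A a7@(0,0):A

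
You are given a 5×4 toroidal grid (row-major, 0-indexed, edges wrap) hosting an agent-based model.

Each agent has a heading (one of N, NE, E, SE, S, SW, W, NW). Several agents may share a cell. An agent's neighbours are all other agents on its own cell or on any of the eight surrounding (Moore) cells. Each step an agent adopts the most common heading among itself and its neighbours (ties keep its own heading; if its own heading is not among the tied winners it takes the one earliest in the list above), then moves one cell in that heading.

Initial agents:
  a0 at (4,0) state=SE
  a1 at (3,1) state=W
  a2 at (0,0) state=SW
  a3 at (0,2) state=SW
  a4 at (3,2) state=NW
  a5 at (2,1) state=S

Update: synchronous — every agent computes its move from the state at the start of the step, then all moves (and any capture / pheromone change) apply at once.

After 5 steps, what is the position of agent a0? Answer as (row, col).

t=1: a0@(0,1):SE a1@(3,0):W a2@(1,3):SW a3@(1,1):SW a4@(2,1):NW a5@(3,1):S
t=2: a0@(1,2):SE a1@(3,3):W a2@(2,2):SW a3@(2,0):SW a4@(1,0):NW a5@(4,1):S
t=3: a0@(2,3):SE a1@(4,2):SW a2@(3,1):SW a3@(3,3):SW a4@(0,3):NW a5@(0,1):S
t=4: a0@(3,0):SE a1@(0,1):SW a2@(4,0):SW a3@(4,2):SW a4@(4,2):NW a5@(1,1):S
t=5: a0@(4,1):SE a1@(1,0):SW a2@(0,3):SW a3@(0,1):SW a4@(0,1):SW a5@(2,1):S

(4, 1)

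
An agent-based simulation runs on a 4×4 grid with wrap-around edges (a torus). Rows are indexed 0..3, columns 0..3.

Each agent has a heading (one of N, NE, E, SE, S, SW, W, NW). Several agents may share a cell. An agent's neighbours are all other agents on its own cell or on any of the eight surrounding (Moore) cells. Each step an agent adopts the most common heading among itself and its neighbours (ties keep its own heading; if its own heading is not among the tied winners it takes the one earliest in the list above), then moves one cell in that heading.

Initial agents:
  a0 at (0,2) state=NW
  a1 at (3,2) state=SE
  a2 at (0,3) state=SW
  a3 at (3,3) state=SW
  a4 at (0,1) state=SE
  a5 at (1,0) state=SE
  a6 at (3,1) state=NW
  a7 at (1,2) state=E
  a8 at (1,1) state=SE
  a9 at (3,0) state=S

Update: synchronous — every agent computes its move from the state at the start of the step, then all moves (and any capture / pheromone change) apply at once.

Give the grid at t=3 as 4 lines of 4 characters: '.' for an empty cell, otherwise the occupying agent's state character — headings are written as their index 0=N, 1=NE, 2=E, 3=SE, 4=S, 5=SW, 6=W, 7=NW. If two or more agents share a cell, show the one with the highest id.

t=1: a0@(1,3):SE a1@(0,3):SE a2@(1,2):SW a3@(0,2):SW a4@(1,2):SE a5@(2,1):SE a6@(2,0):NW a7@(2,3):SE a8@(2,2):SE a9@(0,3):SW
t=2: a0@(2,0):SE a1@(1,0):SE a2@(2,3):SE a3@(1,1):SW a4@(2,3):SE a5@(3,2):SE a6@(3,1):SE a7@(3,0):SE a8@(3,3):SE a9@(1,2):SW
t=3: a0@(3,1):SE a1@(2,1):SE a2@(3,0):SE a3@(2,0):SW a4@(3,0):SE a5@(0,3):SE a6@(0,2):SE a7@(0,1):SE a8@(0,0):SE a9@(2,1):SW

3333
....
55..
33..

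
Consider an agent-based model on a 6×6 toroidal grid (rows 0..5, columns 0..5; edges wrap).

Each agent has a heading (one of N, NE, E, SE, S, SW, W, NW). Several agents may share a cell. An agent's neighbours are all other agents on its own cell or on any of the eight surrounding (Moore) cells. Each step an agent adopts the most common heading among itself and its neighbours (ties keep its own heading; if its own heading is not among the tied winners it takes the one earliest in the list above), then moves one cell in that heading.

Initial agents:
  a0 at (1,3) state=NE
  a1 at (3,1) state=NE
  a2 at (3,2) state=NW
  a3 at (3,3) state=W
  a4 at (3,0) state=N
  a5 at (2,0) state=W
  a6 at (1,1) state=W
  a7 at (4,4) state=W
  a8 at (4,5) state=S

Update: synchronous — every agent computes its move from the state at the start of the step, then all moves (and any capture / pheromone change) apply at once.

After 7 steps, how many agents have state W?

9

t=1: a0@(0,4):NE a1@(2,2):NE a2@(2,1):NW a3@(3,2):W a4@(2,0):N a5@(2,5):W a6@(1,0):W a7@(4,3):W a8@(5,5):S
t=2: a0@(5,5):NE a1@(1,3):NE a2@(2,0):W a3@(3,1):W a4@(2,5):W a5@(2,4):W a6@(1,5):W a7@(4,2):W a8@(0,5):S
t=3: a0@(4,0):NE a1@(0,4):NE a2@(2,5):W a3@(3,0):W a4@(2,4):W a5@(2,3):W a6@(1,4):W a7@(4,1):W a8@(1,5):S
t=4: a0@(4,5):W a1@(5,5):NE a2@(2,4):W a3@(3,5):W a4@(2,3):W a5@(2,2):W a6@(1,3):W a7@(4,0):W a8@(1,4):W
t=5: a0@(4,4):W a1@(5,4):W a2@(2,3):W a3@(3,4):W a4@(2,2):W a5@(2,1):W a6@(1,2):W a7@(4,5):W a8@(1,3):W
t=6: a0@(4,3):W a1@(5,3):W a2@(2,2):W a3@(3,3):W a4@(2,1):W a5@(2,0):W a6@(1,1):W a7@(4,4):W a8@(1,2):W
t=7: a0@(4,2):W a1@(5,2):W a2@(2,1):W a3@(3,2):W a4@(2,0):W a5@(2,5):W a6@(1,0):W a7@(4,3):W a8@(1,1):W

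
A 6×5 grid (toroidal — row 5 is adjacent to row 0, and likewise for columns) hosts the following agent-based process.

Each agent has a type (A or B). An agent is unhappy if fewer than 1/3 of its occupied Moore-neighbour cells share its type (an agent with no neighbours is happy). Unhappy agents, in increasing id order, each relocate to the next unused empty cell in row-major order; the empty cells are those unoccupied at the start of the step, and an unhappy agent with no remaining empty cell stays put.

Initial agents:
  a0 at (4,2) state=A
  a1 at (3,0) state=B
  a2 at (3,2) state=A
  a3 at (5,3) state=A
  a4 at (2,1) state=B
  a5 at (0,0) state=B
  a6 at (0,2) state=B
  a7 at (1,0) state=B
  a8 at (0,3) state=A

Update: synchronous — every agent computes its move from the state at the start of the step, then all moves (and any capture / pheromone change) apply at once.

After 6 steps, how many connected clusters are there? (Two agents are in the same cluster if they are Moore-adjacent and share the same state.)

t=1: a0@(4,2):A a1@(3,0):B a2@(3,2):A a3@(5,3):A a4@(2,1):B a5@(0,0):B a6@(0,1):B a7@(1,0):B a8@(0,3):A
t=2: (unchanged — steady state)

2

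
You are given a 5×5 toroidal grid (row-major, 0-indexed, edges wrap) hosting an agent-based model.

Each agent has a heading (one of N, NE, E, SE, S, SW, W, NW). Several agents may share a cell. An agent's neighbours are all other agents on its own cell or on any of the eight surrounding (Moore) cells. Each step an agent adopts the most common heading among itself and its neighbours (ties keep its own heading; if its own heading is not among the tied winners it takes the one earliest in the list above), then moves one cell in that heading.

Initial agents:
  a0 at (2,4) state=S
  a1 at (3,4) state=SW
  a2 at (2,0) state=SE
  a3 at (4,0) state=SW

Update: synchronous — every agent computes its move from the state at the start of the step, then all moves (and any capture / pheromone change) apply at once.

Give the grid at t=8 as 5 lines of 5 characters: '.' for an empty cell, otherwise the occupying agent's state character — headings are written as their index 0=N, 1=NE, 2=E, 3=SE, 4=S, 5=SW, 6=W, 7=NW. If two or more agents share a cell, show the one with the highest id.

...34
.5...
..5..
.....
.....

t=1: a0@(3,4):S a1@(4,3):SW a2@(3,1):SE a3@(0,4):SW
t=2: a0@(4,4):S a1@(0,2):SW a2@(4,2):SE a3@(1,3):SW
t=3: a0@(0,4):S a1@(1,1):SW a2@(0,3):SE a3@(2,2):SW
t=4: a0@(1,4):S a1@(2,0):SW a2@(1,4):SE a3@(3,1):SW
t=5: a0@(2,4):S a1@(3,4):SW a2@(2,0):SE a3@(4,0):SW
t=6: a0@(3,4):S a1@(4,3):SW a2@(3,1):SE a3@(0,4):SW
t=7: a0@(4,4):S a1@(0,2):SW a2@(4,2):SE a3@(1,3):SW
t=8: a0@(0,4):S a1@(1,1):SW a2@(0,3):SE a3@(2,2):SW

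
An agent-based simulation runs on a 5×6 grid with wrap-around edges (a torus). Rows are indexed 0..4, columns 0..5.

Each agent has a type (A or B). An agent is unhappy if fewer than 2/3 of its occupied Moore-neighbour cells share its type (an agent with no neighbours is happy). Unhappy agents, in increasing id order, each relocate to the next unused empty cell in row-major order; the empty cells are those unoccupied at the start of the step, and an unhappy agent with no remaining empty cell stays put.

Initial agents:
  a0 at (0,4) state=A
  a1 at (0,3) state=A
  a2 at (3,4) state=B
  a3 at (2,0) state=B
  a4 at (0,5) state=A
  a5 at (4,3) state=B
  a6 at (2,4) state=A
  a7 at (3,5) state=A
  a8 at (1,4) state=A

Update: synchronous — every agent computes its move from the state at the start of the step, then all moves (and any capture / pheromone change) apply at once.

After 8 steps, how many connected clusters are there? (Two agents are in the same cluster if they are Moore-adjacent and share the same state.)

t=1: a0@(0,4):A a1@(0,3):A a2@(0,0):B a3@(0,1):B a4@(0,5):A a5@(0,2):B a6@(2,4):A a7@(1,0):A a8@(1,4):A
t=2: a0@(0,4):A a1@(0,3):A a2@(1,1):B a3@(0,1):B a4@(0,5):A a5@(1,2):B a6@(2,4):A a7@(1,3):A a8@(1,4):A
t=3: a0@(0,4):A a1@(0,3):A a2@(1,1):B a3@(0,1):B a4@(0,5):A a5@(0,0):B a6@(2,4):A a7@(1,3):A a8@(1,4):A
t=4: (unchanged — steady state)

2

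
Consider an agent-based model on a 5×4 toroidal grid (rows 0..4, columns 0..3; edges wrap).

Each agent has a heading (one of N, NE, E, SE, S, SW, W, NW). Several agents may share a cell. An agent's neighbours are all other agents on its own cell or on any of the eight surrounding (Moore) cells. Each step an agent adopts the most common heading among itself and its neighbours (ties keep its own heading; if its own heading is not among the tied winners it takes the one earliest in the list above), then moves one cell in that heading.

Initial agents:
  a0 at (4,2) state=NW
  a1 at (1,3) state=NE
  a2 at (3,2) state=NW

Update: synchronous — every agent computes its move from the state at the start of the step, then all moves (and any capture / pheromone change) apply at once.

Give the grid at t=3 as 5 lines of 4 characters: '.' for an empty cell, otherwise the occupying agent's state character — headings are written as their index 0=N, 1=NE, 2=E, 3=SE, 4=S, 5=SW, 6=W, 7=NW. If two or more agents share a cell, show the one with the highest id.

...7
...7
....
..1.
....

t=1: a0@(3,1):NW a1@(0,0):NE a2@(2,1):NW
t=2: a0@(2,0):NW a1@(4,1):NE a2@(1,0):NW
t=3: a0@(1,3):NW a1@(3,2):NE a2@(0,3):NW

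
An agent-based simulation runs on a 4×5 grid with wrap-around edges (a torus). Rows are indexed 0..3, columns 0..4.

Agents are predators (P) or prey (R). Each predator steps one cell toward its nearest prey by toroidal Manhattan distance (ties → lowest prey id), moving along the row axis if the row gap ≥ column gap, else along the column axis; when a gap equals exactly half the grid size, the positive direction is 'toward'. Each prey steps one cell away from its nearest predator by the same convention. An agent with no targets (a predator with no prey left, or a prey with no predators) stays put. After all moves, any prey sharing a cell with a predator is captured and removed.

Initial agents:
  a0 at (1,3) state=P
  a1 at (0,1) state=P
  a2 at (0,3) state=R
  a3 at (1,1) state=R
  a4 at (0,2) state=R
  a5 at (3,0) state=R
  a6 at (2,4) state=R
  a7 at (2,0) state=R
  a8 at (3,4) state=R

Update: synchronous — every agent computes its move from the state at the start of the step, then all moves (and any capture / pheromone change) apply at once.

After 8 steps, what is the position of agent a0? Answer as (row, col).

(1, 3)

t=1: a0@(0,3):P a1@(1,1):P a2@(3,3):R a3@(2,1):R a5@(2,0):R a6@(3,4):R a7@(2,1):R a8@(2,4):R
t=2: a0@(3,3):P a1@(2,1):P a2@(2,3):R a3@(3,1):R a5@(3,0):R a6@(2,4):R a7@(3,1):R a8@(1,4):R
t=3: a0@(2,3):P a1@(3,1):P a2@(1,3):R a3@(0,1):R a6@(1,4):R a7@(0,1):R a8@(0,4):R
t=4: a0@(1,3):P a1@(0,1):P a2@(0,3):R a3@(1,1):R a6@(0,4):R a7@(1,1):R a8@(3,4):R
t=5: a0@(0,3):P a1@(1,1):P a2@(3,3):R a3@(2,1):R a6@(3,4):R a7@(2,1):R a8@(2,4):R
t=6: a0@(3,3):P a1@(2,1):P a2@(2,3):R a3@(3,1):R a6@(2,4):R a7@(3,1):R a8@(1,4):R
t=7: a0@(2,3):P a1@(3,1):P a2@(1,3):R a3@(0,1):R a6@(1,4):R a7@(0,1):R a8@(0,4):R
t=8: a0@(1,3):P a1@(0,1):P a2@(0,3):R a3@(1,1):R a6@(0,4):R a7@(1,1):R a8@(3,4):R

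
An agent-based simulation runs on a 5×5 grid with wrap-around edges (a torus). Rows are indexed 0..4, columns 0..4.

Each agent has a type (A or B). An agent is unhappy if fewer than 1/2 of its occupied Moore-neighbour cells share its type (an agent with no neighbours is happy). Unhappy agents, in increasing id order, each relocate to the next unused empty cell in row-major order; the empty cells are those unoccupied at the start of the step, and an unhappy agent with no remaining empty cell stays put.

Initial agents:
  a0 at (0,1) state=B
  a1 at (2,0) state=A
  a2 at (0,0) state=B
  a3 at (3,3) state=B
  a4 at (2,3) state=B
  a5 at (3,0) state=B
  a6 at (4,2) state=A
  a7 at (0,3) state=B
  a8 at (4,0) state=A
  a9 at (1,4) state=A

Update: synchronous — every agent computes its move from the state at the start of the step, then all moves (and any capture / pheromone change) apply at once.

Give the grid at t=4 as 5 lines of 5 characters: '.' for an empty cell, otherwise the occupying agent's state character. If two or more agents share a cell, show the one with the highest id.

t=1: a0@(0,2):B a1@(2,0):A a2@(0,4):B a3@(3,3):B a4@(2,3):B a5@(1,0):B a6@(1,1):A a7@(1,2):B a8@(1,3):A a9@(2,1):A
t=2: a0@(0,0):B a1@(2,0):A a2@(0,4):B a3@(3,3):B a4@(2,3):B a5@(0,1):B a6@(0,3):A a7@(1,4):B a8@(2,2):A a9@(2,1):A
t=3: a0@(0,0):B a1@(2,0):A a2@(0,4):B a3@(3,3):B a4@(2,3):B a5@(0,1):B a6@(0,2):A a7@(1,4):B a8@(1,0):A a9@(2,1):A
t=4: a0@(0,0):B a1@(2,0):A a2@(0,4):B a3@(3,3):B a4@(2,3):B a5@(0,3):B a6@(1,1):A a7@(1,4):B a8@(1,2):A a9@(2,1):A

B..BB
.AA.B
AA.B.
...B.
.....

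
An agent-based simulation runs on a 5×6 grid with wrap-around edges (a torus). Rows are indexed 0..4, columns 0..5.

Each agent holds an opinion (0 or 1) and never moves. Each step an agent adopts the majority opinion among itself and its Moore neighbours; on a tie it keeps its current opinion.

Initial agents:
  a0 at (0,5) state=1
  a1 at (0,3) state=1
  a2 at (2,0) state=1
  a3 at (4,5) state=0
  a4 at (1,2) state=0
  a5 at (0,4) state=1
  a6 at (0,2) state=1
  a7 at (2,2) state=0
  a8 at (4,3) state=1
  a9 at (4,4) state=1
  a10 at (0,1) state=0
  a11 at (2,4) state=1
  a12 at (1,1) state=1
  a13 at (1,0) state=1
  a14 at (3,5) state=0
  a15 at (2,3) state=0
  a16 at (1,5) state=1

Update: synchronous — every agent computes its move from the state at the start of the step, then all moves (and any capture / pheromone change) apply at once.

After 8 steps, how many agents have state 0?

2

t=1: a0@(0,5):1 a1@(0,3):1 a2@(2,0):1 a3@(4,5):1 a4@(1,2):0 a5@(0,4):1 a6@(0,2):1 a7@(2,2):0 a8@(4,3):1 a9@(4,4):1 a10@(0,1):1 a11@(2,4):1 a12@(1,1):1 a13@(1,0):1 a14@(3,5):1 a15@(2,3):0 a16@(1,5):1
t=2: a0@(0,5):1 a1@(0,3):1 a2@(2,0):1 a3@(4,5):1 a4@(1,2):1 a5@(0,4):1 a6@(0,2):1 a7@(2,2):0 a8@(4,3):1 a9@(4,4):1 a10@(0,1):1 a11@(2,4):1 a12@(1,1):1 a13@(1,0):1 a14@(3,5):1 a15@(2,3):0 a16@(1,5):1
t=3: (unchanged — steady state)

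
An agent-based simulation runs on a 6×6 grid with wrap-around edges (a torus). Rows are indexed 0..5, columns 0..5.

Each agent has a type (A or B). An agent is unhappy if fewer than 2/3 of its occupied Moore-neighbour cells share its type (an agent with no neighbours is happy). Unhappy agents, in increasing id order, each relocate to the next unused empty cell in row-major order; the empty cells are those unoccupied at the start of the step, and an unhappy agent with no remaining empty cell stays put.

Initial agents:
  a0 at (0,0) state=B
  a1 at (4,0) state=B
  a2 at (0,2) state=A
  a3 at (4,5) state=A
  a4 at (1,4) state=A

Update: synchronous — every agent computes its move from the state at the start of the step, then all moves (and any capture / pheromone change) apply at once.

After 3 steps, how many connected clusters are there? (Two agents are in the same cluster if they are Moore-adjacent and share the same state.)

3

t=1: a0@(0,0):B a1@(0,1):B a2@(0,2):A a3@(0,3):A a4@(1,4):A
t=2: a0@(0,0):B a1@(0,4):B a2@(0,5):A a3@(0,3):A a4@(1,4):A
t=3: a0@(0,1):B a1@(0,2):B a2@(1,0):A a3@(1,1):A a4@(1,4):A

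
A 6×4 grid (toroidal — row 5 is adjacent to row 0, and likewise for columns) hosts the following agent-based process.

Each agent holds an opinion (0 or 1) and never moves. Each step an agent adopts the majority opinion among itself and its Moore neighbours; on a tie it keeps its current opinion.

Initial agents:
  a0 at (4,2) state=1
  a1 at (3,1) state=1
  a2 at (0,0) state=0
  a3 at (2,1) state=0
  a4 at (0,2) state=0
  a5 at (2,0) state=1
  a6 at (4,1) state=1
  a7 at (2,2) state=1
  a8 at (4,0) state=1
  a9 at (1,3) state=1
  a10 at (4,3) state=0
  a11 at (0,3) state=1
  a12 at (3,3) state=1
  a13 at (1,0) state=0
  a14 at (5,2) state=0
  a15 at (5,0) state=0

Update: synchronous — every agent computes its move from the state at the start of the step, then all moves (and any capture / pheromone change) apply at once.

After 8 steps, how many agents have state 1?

8

t=1: a0@(4,2):1 a1@(3,1):1 a2@(0,0):0 a3@(2,1):1 a4@(0,2):0 a5@(2,0):1 a6@(4,1):1 a7@(2,2):1 a8@(4,0):1 a9@(1,3):1 a10@(4,3):0 a11@(0,3):0 a12@(3,3):1 a13@(1,0):0 a14@(5,2):0 a15@(5,0):0
t=2: a0@(4,2):1 a1@(3,1):1 a2@(0,0):0 a3@(2,1):1 a4@(0,2):0 a5@(2,0):1 a6@(4,1):1 a7@(2,2):1 a8@(4,0):1 a9@(1,3):0 a10@(4,3):0 a11@(0,3):0 a12@(3,3):1 a13@(1,0):0 a14@(5,2):0 a15@(5,0):0
t=3: (unchanged — steady state)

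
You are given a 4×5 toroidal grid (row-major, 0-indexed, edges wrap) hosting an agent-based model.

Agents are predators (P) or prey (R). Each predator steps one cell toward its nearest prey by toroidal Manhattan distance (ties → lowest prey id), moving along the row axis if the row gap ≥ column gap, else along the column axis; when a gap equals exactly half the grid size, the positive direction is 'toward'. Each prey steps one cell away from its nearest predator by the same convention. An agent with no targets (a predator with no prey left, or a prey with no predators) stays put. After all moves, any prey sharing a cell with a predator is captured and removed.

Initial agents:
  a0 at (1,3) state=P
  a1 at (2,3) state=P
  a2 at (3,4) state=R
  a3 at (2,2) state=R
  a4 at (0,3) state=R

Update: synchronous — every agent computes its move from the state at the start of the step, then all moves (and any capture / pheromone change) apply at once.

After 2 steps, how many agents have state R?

3

t=1: a0@(0,3):P a1@(2,2):P a2@(0,4):R a3@(2,1):R a4@(3,3):R
t=2: a0@(0,4):P a1@(2,1):P a2@(0,0):R a3@(2,0):R a4@(2,3):R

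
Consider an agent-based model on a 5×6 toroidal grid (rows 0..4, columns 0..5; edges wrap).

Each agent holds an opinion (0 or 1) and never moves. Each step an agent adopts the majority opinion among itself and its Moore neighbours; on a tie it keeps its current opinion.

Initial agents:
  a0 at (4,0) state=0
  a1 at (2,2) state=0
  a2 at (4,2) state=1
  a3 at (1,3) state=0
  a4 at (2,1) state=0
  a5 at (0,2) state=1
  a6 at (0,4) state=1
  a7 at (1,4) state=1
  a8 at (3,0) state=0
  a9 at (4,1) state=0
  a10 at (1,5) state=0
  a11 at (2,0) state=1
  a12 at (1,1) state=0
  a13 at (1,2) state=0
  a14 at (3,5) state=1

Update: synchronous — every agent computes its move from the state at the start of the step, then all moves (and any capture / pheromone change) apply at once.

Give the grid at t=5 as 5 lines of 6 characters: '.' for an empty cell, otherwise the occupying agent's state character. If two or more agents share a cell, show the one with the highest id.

..0.1.
.00011
000...
0....0
000...

t=1: a0@(4,0):0 a1@(2,2):0 a2@(4,2):1 a3@(1,3):0 a4@(2,1):0 a5@(0,2):0 a6@(0,4):1 a7@(1,4):1 a8@(3,0):0 a9@(4,1):0 a10@(1,5):1 a11@(2,0):0 a12@(1,1):0 a13@(1,2):0 a14@(3,5):1
t=2: a0@(4,0):0 a1@(2,2):0 a2@(4,2):0 a3@(1,3):0 a4@(2,1):0 a5@(0,2):0 a6@(0,4):1 a7@(1,4):1 a8@(3,0):0 a9@(4,1):0 a10@(1,5):1 a11@(2,0):0 a12@(1,1):0 a13@(1,2):0 a14@(3,5):0
t=3: (unchanged — steady state)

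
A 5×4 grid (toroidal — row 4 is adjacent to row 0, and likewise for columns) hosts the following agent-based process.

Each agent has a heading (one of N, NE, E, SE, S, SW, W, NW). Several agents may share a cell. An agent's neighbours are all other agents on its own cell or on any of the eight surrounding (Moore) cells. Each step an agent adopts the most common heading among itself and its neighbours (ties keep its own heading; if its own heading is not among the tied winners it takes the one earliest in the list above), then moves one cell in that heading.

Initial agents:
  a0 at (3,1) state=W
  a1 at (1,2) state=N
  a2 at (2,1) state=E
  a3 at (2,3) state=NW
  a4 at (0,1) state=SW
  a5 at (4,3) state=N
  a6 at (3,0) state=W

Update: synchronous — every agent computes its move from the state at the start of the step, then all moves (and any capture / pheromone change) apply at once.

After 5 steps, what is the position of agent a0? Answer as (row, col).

t=1: a0@(3,0):W a1@(0,2):N a2@(2,0):W a3@(1,2):NW a4@(1,0):SW a5@(3,3):N a6@(3,3):W
t=2: a0@(3,3):W a1@(4,2):N a2@(2,3):W a3@(0,1):NW a4@(2,3):SW a5@(3,2):W a6@(3,2):W
t=3: a0@(3,2):W a1@(4,1):W a2@(2,2):W a3@(4,0):NW a4@(2,2):W a5@(3,1):W a6@(3,1):W
t=4: a0@(3,1):W a1@(4,0):W a2@(2,1):W a3@(4,3):W a4@(2,1):W a5@(3,0):W a6@(3,0):W
t=5: a0@(3,0):W a1@(4,3):W a2@(2,0):W a3@(4,2):W a4@(2,0):W a5@(3,3):W a6@(3,3):W

(3, 0)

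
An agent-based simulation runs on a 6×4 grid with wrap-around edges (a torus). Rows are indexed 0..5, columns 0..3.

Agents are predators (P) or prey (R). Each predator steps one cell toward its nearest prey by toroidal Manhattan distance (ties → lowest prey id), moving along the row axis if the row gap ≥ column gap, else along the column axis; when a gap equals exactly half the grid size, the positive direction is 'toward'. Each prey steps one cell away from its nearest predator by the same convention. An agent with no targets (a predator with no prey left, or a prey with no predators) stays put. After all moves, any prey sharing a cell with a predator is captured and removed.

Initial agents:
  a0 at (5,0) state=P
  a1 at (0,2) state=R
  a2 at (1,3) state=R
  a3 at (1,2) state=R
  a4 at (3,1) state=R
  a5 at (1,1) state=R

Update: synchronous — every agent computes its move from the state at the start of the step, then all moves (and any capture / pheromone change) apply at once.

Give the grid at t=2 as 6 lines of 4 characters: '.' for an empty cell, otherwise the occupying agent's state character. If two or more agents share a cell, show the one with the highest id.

t=1: a0@(5,1):P a1@(0,1):R a2@(2,3):R a3@(2,2):R a4@(2,1):R a5@(2,1):R
t=2: a0@(0,1):P a1@(1,1):R a2@(1,3):R a3@(1,2):R a4@(1,1):R a5@(1,1):R

.P..
.RRR
....
....
....
....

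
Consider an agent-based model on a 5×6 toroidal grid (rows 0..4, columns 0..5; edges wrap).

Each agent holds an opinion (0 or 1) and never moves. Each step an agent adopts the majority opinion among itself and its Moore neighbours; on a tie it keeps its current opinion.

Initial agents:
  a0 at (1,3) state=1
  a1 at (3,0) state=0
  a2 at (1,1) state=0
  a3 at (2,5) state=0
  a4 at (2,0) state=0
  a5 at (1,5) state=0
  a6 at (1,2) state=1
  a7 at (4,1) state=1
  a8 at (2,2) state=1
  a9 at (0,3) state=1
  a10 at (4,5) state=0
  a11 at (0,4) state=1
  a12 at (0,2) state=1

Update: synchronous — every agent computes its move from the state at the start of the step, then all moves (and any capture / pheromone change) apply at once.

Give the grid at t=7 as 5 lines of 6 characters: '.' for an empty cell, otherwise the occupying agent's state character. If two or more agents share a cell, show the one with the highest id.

..111.
.111.0
0.1..0
0.....
.1...0

t=1: a0@(1,3):1 a1@(3,0):0 a2@(1,1):1 a3@(2,5):0 a4@(2,0):0 a5@(1,5):0 a6@(1,2):1 a7@(4,1):1 a8@(2,2):1 a9@(0,3):1 a10@(4,5):0 a11@(0,4):1 a12@(0,2):1
t=2: (unchanged — steady state)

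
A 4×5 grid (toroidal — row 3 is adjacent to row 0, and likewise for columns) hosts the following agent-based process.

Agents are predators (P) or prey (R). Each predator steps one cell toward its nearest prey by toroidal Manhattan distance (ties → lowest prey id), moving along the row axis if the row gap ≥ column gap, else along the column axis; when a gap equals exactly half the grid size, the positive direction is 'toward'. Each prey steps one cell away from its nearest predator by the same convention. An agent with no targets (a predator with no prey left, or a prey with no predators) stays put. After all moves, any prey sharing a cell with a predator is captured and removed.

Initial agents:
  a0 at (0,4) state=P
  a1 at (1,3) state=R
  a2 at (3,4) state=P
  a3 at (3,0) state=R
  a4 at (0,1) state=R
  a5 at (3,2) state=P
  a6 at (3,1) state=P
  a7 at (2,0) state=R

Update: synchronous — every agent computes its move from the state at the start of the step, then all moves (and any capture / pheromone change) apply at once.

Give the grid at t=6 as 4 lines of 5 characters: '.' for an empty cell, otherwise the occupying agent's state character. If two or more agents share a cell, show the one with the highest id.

t=1: a0@(1,4):P a1@(2,3):R a2@(3,0):P a4@(1,1):R a5@(3,1):P a6@(3,0):P a7@(1,0):R
t=2: a0@(1,0):P a1@(3,3):R a2@(0,0):P a4@(1,2):R a5@(0,1):P a6@(0,0):P a7@(1,1):R
t=3: a0@(1,1):P a1@(3,2):R a2@(1,0):P a4@(1,3):R a5@(1,1):P a6@(1,0):P a7@(1,2):R
t=4: a0@(1,2):P a1@(2,2):R a2@(1,4):P a5@(1,2):P a6@(1,4):P a7@(1,3):R
t=5: a0@(2,2):P a1@(3,2):R a2@(1,3):P a5@(2,2):P a6@(1,3):P a7@(1,4):R
t=6: a0@(3,2):P a1@(0,2):R a2@(1,4):P a5@(3,2):P a6@(1,4):P a7@(1,0):R

..R..
R...P
.....
..P..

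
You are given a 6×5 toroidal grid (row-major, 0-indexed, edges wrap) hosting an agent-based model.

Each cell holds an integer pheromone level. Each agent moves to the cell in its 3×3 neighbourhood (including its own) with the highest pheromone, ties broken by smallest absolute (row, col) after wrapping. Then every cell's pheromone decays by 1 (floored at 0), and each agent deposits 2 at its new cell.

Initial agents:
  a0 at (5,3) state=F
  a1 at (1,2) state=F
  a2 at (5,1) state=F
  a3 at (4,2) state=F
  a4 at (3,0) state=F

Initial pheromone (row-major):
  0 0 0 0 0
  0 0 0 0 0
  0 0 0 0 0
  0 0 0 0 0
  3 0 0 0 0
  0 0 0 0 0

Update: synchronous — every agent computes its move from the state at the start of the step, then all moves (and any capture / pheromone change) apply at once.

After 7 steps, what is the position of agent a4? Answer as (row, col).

(4, 0)

t=1: a0@(0,2) a1@(0,1) a2@(4,0) a3@(3,1) a4@(4,0) | pheromone: 0 2 2 0 0 / 0 0 0 0 0 / 0 0 0 0 0 / 0 2 0 0 0 / 6 0 0 0 0 / 0 0 0 0 0
t=2: a0@(0,1) a1@(0,1) a2@(4,0) a3@(4,0) a4@(4,0) | pheromone: 0 5 1 0 0 / 0 0 0 0 0 / 0 0 0 0 0 / 0 1 0 0 0 / 11 0 0 0 0 / 0 0 0 0 0
t=3: a0@(0,1) a1@(0,1) a2@(4,0) a3@(4,0) a4@(4,0) | pheromone: 0 8 0 0 0 / 0 0 0 0 0 / 0 0 0 0 0 / 0 0 0 0 0 / 16 0 0 0 0 / 0 0 0 0 0
t=4: a0@(0,1) a1@(0,1) a2@(4,0) a3@(4,0) a4@(4,0) | pheromone: 0 11 0 0 0 / 0 0 0 0 0 / 0 0 0 0 0 / 0 0 0 0 0 / 21 0 0 0 0 / 0 0 0 0 0
t=5: a0@(0,1) a1@(0,1) a2@(4,0) a3@(4,0) a4@(4,0) | pheromone: 0 14 0 0 0 / 0 0 0 0 0 / 0 0 0 0 0 / 0 0 0 0 0 / 26 0 0 0 0 / 0 0 0 0 0
t=6: a0@(0,1) a1@(0,1) a2@(4,0) a3@(4,0) a4@(4,0) | pheromone: 0 17 0 0 0 / 0 0 0 0 0 / 0 0 0 0 0 / 0 0 0 0 0 / 31 0 0 0 0 / 0 0 0 0 0
t=7: a0@(0,1) a1@(0,1) a2@(4,0) a3@(4,0) a4@(4,0) | pheromone: 0 20 0 0 0 / 0 0 0 0 0 / 0 0 0 0 0 / 0 0 0 0 0 / 36 0 0 0 0 / 0 0 0 0 0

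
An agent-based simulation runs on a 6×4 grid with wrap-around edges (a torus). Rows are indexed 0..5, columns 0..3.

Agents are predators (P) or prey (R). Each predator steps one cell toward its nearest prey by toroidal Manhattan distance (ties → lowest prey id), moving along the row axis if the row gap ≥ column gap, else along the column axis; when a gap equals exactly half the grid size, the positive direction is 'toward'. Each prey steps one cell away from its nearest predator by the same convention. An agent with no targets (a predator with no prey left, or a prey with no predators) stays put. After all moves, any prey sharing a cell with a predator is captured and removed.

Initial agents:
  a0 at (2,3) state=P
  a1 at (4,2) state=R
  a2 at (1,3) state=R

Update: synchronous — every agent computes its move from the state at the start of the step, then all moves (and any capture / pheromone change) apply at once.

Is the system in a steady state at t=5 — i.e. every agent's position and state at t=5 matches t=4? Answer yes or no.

t=1: a0@(1,3):P a1@(5,2):R a2@(0,3):R
t=2: a0@(0,3):P a1@(4,2):R a2@(5,3):R
t=3: a0@(5,3):P a1@(3,2):R a2@(4,3):R
t=4: a0@(4,3):P a1@(2,2):R a2@(3,3):R
t=5: a0@(3,3):P a1@(1,2):R a2@(2,3):R

no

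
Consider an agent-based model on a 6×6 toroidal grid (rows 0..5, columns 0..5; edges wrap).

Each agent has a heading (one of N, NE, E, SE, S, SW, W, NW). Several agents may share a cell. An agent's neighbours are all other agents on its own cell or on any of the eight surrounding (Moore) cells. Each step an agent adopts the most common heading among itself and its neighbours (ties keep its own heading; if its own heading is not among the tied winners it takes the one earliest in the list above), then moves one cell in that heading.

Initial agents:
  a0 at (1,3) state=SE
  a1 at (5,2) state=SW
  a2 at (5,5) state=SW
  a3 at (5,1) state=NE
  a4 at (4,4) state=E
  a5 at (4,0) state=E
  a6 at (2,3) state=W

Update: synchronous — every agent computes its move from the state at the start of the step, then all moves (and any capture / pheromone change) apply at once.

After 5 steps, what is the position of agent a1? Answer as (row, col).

t=1: a0@(2,4):SE a1@(0,1):SW a2@(5,0):E a3@(4,2):NE a4@(4,5):E a5@(4,1):E a6@(2,2):W
t=2: a0@(3,5):SE a1@(1,0):SW a2@(5,1):E a3@(3,3):NE a4@(4,0):E a5@(4,2):E a6@(2,1):W
t=3: a0@(4,0):SE a1@(2,5):SW a2@(5,2):E a3@(2,4):NE a4@(4,1):E a5@(4,3):E a6@(2,0):W
t=4: a0@(5,1):SE a1@(3,4):SW a2@(5,3):E a3@(1,5):NE a4@(4,2):E a5@(4,4):E a6@(2,5):W
t=5: a0@(0,2):SE a1@(4,3):SW a2@(5,4):E a3@(0,0):NE a4@(4,3):E a5@(4,5):E a6@(2,4):W

(4, 3)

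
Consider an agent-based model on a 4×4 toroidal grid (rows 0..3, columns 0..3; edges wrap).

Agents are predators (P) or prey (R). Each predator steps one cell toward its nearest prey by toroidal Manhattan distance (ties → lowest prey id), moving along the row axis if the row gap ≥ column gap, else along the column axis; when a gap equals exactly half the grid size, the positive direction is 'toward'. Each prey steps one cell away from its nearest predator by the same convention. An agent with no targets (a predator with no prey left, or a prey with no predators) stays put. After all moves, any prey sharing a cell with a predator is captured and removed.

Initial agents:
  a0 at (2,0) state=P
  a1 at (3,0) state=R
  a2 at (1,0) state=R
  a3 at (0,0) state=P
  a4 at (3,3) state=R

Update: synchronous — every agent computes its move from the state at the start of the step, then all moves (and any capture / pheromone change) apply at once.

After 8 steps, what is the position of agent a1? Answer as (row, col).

(3, 0)

t=1: a0@(3,0):P a1@(0,0):R a2@(0,0):R a3@(3,0):P a4@(0,3):R
t=2: a0@(0,0):P a1@(1,0):R a2@(1,0):R a3@(0,0):P a4@(1,3):R
t=3: a0@(1,0):P a1@(2,0):R a2@(2,0):R a3@(1,0):P a4@(2,3):R
t=4: a0@(2,0):P a1@(3,0):R a2@(3,0):R a3@(2,0):P a4@(3,3):R
t=5: a0@(3,0):P a1@(0,0):R a2@(0,0):R a3@(3,0):P a4@(0,3):R
t=6: a0@(0,0):P a1@(1,0):R a2@(1,0):R a3@(0,0):P a4@(1,3):R
t=7: a0@(1,0):P a1@(2,0):R a2@(2,0):R a3@(1,0):P a4@(2,3):R
t=8: a0@(2,0):P a1@(3,0):R a2@(3,0):R a3@(2,0):P a4@(3,3):R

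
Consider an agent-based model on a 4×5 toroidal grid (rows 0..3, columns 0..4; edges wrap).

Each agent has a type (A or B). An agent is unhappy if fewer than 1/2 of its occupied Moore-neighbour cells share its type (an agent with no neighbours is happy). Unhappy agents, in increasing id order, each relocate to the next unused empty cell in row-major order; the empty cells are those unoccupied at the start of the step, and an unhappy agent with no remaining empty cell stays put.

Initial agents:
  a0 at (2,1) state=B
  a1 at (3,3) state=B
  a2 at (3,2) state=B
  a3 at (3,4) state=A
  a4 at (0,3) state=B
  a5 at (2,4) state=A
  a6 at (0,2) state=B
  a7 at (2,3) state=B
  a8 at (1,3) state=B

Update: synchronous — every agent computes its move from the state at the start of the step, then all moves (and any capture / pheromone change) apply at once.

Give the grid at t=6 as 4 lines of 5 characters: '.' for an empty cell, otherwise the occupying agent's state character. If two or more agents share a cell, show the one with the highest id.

t=1: a0@(2,1):B a1@(3,3):B a2@(3,2):B a3@(0,0):A a4@(0,3):B a5@(0,1):A a6@(0,2):B a7@(2,3):B a8@(1,3):B
t=2: a0@(2,1):B a1@(3,3):B a2@(3,2):B a3@(0,0):A a4@(0,3):B a5@(0,4):A a6@(0,2):B a7@(2,3):B a8@(1,3):B
t=3: a0@(2,1):B a1@(3,3):B a2@(3,2):B a3@(0,0):A a4@(0,3):B a5@(0,1):A a6@(0,2):B a7@(2,3):B a8@(1,3):B
t=4: a0@(2,1):B a1@(3,3):B a2@(3,2):B a3@(0,0):A a4@(0,3):B a5@(0,4):A a6@(0,2):B a7@(2,3):B a8@(1,3):B
t=5: a0@(2,1):B a1@(3,3):B a2@(3,2):B a3@(0,0):A a4@(0,3):B a5@(0,1):A a6@(0,2):B a7@(2,3):B a8@(1,3):B
t=6: a0@(2,1):B a1@(3,3):B a2@(3,2):B a3@(0,0):A a4@(0,3):B a5@(0,4):A a6@(0,2):B a7@(2,3):B a8@(1,3):B

A.BBA
...B.
.B.B.
..BB.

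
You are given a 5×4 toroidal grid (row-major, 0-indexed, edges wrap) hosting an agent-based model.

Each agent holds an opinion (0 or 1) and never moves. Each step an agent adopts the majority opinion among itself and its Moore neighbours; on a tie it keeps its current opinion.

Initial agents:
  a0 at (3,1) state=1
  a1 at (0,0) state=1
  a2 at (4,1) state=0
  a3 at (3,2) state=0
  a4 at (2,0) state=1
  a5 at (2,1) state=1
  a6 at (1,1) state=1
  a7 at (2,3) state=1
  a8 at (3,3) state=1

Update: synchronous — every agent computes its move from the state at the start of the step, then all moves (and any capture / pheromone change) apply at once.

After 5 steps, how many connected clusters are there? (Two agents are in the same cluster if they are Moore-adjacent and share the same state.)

1

t=1: a0@(3,1):1 a1@(0,0):1 a2@(4,1):0 a3@(3,2):1 a4@(2,0):1 a5@(2,1):1 a6@(1,1):1 a7@(2,3):1 a8@(3,3):1
t=2: a0@(3,1):1 a1@(0,0):1 a2@(4,1):1 a3@(3,2):1 a4@(2,0):1 a5@(2,1):1 a6@(1,1):1 a7@(2,3):1 a8@(3,3):1
t=3: (unchanged — steady state)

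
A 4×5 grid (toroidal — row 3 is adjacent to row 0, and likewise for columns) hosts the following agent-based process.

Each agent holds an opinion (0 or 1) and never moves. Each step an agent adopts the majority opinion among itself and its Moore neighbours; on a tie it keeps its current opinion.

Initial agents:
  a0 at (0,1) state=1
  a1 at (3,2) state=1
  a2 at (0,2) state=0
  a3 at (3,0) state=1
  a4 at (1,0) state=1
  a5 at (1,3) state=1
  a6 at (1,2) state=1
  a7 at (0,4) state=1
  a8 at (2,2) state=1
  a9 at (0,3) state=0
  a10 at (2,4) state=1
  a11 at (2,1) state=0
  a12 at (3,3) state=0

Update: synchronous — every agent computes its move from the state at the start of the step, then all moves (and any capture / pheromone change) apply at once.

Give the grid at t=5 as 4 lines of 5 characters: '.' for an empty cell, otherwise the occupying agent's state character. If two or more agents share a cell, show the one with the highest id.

.1111
1.11.
.11.1
1.11.

t=1: a0@(0,1):1 a1@(3,2):0 a2@(0,2):1 a3@(3,0):1 a4@(1,0):1 a5@(1,3):1 a6@(1,2):1 a7@(0,4):1 a8@(2,2):1 a9@(0,3):1 a10@(2,4):1 a11@(2,1):1 a12@(3,3):1
t=2: a0@(0,1):1 a1@(3,2):1 a2@(0,2):1 a3@(3,0):1 a4@(1,0):1 a5@(1,3):1 a6@(1,2):1 a7@(0,4):1 a8@(2,2):1 a9@(0,3):1 a10@(2,4):1 a11@(2,1):1 a12@(3,3):1
t=3: (unchanged — steady state)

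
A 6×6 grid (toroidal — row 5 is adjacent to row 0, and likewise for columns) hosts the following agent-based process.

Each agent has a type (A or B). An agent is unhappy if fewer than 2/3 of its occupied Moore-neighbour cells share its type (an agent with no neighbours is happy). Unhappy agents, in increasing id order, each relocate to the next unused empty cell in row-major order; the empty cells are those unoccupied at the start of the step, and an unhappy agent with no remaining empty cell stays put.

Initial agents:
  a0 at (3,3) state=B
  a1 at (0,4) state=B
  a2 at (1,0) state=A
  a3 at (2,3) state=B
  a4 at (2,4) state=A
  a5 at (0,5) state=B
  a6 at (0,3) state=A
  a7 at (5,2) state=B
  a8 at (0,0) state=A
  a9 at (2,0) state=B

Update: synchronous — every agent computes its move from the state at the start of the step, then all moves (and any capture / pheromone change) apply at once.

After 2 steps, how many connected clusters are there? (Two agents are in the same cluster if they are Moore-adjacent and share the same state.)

t=1: a0@(0,1):B a1@(0,2):B a2@(1,1):A a3@(1,2):B a4@(1,3):A a5@(1,4):B a6@(1,5):A a7@(2,1):B a8@(2,2):A a9@(2,5):B
t=2: a0@(0,1):B a1@(0,0):B a2@(0,3):A a3@(0,4):B a4@(0,5):A a5@(1,0):B a6@(2,0):A a7@(2,3):B a8@(2,4):A a9@(3,0):B

8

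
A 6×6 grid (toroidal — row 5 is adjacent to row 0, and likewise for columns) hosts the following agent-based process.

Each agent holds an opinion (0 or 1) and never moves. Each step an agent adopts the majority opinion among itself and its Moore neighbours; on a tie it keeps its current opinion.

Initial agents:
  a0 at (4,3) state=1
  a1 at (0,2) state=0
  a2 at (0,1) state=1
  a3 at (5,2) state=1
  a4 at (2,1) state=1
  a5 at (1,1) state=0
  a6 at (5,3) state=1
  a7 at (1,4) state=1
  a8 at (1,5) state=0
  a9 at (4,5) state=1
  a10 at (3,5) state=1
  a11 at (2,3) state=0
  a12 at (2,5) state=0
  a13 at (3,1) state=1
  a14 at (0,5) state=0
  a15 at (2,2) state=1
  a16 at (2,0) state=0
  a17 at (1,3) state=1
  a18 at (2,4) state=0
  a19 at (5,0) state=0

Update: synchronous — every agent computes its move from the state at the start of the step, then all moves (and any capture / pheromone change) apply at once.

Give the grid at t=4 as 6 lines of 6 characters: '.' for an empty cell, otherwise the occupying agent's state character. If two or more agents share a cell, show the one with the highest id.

t=1: a0@(4,3):1 a1@(0,2):1 a2@(0,1):0 a3@(5,2):1 a4@(2,1):1 a5@(1,1):0 a6@(5,3):1 a7@(1,4):0 a8@(1,5):0 a9@(4,5):1 a10@(3,5):0 a11@(2,3):1 a12@(2,5):0 a13@(3,1):1 a14@(0,5):0 a15@(2,2):1 a16@(2,0):0 a17@(1,3):1 a18@(2,4):0 a19@(5,0):0
t=2: a0@(4,3):1 a1@(0,2):1 a2@(0,1):0 a3@(5,2):1 a4@(2,1):1 a5@(1,1):0 a6@(5,3):1 a7@(1,4):0 a8@(1,5):0 a9@(4,5):0 a10@(3,5):0 a11@(2,3):1 a12@(2,5):0 a13@(3,1):1 a14@(0,5):0 a15@(2,2):1 a16@(2,0):0 a17@(1,3):1 a18@(2,4):0 a19@(5,0):0
t=3: (unchanged — steady state)

.01..0
.0.100
011100
.1...0
...1.0
0.11..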